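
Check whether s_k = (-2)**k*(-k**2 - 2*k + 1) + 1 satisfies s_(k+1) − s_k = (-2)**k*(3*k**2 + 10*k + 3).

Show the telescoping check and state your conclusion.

valid; difference matches t_k

s_(k+1) = 2*(-2)**k*(2*k + (k + 1)**2 + 1) + 1
s_(k+1) − s_k = (-2)**k*(3*k**2 + 10*k + 3)
(s_(k+1) − s_k) − t_k = 0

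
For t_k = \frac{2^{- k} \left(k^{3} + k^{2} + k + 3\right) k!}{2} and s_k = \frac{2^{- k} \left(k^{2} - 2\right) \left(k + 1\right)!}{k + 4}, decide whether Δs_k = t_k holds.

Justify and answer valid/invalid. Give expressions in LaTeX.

Invalid: residual - \frac{3 \cdot 2^{- k} \left(k^{4} + 5 k^{3} + 3 k^{2} + 7 k + 16\right) k!}{2 \left(k + 4\right) \left(k + 5\right)} ≠ 0.

s_(k+1) = (k**2 + 2*k - 1)*factorial(k + 2)/(2*2**k*(k + 5))
s_(k+1) − s_k = (k**4 + 6*k**3 + 9*k**2 + 14*k + 12)*factorial(k + 1)/(2*2**k*(k + 4)*(k + 5))
(s_(k+1) − s_k) − t_k = -3*(k**4 + 5*k**3 + 3*k**2 + 7*k + 16)*factorial(k)/(2*2**k*(k + 4)*(k + 5))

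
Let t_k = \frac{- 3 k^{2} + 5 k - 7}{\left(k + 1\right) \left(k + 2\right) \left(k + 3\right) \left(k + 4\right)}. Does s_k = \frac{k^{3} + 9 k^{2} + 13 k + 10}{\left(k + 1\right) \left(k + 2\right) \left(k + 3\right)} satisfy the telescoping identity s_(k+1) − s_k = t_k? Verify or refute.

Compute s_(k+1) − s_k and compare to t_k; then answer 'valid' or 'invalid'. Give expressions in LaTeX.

s_(k+1) = (13*k + (k + 1)**3 + 9*(k + 1)**2 + 23)/((k + 2)*(k + 3)*(k + 4))
s_(k+1) − s_k = (-3*k**2 + 5*k - 7)/(k**4 + 10*k**3 + 35*k**2 + 50*k + 24)
(s_(k+1) − s_k) − t_k = 0

Valid: the claim telescopes to t_k.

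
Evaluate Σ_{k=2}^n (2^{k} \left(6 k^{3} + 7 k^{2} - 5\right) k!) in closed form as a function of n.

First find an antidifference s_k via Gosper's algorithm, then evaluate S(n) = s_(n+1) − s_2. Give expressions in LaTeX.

S(n) = 6 \cdot 2^{n} n^{3} n! + 10 \cdot 2^{n} n^{2} n! - 4 \cdot 2^{n} n n! - 8 \cdot 2^{n} n! - 8

Ratio r(k) = 2*(k + 1)*(6*(k + 1)**3 + 7*(k + 1)**2 - 5)/(6*k**3 + 7*k**2 - 5).
Normal form (A,B,C) = (2*k + 2, 1, k**3 + 7*k**2/6 - 5/6).
f must satisfy (2*k + 2)·f(k+1) − (1)·f(k) = k**3 + 7*k**2/6 - 5/6.
From deg A=1, deg B=0, deg C=3: d=2.
Solve for f: f(k) = (3*k**2 - 4*k - 3)/6 (degree 2 ≤ 2).
R(k) = B(k−1)·f(k)/C(k) = (3*k**2 - 4*k - 3)/(6*k**3 + 7*k**2 - 5); s_k = R·t_k = 2**k*(3*k**2 - 4*k - 3)*factorial(k).
s_(k+1) − s_k = 2**k*(6*k**3 + 7*k**2 - 5)*factorial(k) = t_k.
Σ_(k=2)^n t_k = s_(n+1) − s_(2) = (2**(n + 1)*(3*n**2 + 2*n - 4)*factorial(n + 1)) − (8), i.e. 6*2**n*n**3*factorial(n) + 10*2**n*n**2*factorial(n) - 4*2**n*n*factorial(n) - 8*2**n*factorial(n) - 8.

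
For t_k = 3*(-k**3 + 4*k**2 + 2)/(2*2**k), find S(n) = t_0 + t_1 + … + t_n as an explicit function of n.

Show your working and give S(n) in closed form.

S(n) = 3*(2*2**n + n**3 + 2*n**2 + 2*n)/(2*2**n)

t_(k+1)/t_k = (k**3 - k**2 - 5*k - 5)/(2*(k**3 - 4*k**2 - 2)).
A = 1/2, B = 1, C = k**3 - 4*k**2 - 2.
Solve (1/2)·f(k+1) − (1)·f(k) = k**3 - 4*k**2 - 2.
d = 3 from the (0,0,3) case.
Solve for f: f(k) = -2*(k - 1)*(k**2 + 1) (degree 3 ≤ 3).
Then R = B(k−1)f/C = -2*(k - 1)*(k**2 + 1)/(k**3 - 4*k**2 - 2), so s_k = R(k)·t_k = 3*(k**3 - k**2 + k - 1)/2**k.
Verify: 3*(-k**3 + 4*k**2 + 2)/(2*2**k) matches t_k.
Telescope: S(n) = s_(n+1) − s_(0) = 3*2**(-n - 1)*n*(n**2 + 2*n + 2) − (-3) = 3*(2*2**n + n**3 + 2*n**2 + 2*n)/(2*2**n).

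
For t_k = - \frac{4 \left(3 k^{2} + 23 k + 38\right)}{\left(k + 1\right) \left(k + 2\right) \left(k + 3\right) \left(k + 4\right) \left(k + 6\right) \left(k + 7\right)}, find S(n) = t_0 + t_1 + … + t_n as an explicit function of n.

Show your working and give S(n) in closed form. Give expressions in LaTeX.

Step 1: r(k) = (k + 1)*(k + 6)*(23*k + 3*(k + 1)**2 + 61)/((k + 5)*(k + 8)*(3*k**2 + 23*k + 38)).
Take A(k)=k + 1, B(k)=k + 8, C(k)=k**3 + 38*k**2/3 + 51*k + 190/3.
Key eq: (k + 1)·f(k+1) = (k + 7)·f(k) + (k**3 + 38*k**2/3 + 51*k + 190/3).
d = 6 from the (1,1,3) case.
Coefficient equations give f(k) = k*(k + 2)*(k + 4)*(k + 5)*(k**2 + 10*k + 27)/54.
So s_k = (B(k−1)f/C)·t_k = (k*(k + 2)*(k + 4)*(k + 7)*(k**2 + 10*k + 27)/(18*(3*k**2 + 23*k + 38)))·t_k = 2*k*(-k**2 - 10*k - 27)/(9*(k**3 + 10*k**2 + 27*k + 18)).
Check: Δs_k = 4*(-3*k**2 - 23*k - 38)/(k**6 + 23*k**5 + 207*k**4 + 925*k**3 + 2144*k**2 + 2412*k + 1008). ✓
Σ_(k=0)^n t_k = s_(n+1) − s_(0) = (2*(-n**3 - 13*n**2 - 50*n - 38)/(9*(n**3 + 13*n**2 + 50*n + 56))) − (0), i.e. 2*(-n**3 - 13*n**2 - 50*n - 38)/(9*(n**3 + 13*n**2 + 50*n + 56)).

S(n) = \frac{2 \left(- n^{3} - 13 n^{2} - 50 n - 38\right)}{9 \left(n^{3} + 13 n^{2} + 50 n + 56\right)}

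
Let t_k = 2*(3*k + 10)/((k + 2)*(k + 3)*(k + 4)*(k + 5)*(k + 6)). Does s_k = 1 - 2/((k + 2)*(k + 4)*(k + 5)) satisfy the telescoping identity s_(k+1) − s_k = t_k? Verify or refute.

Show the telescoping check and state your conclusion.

valid (s_(k+1) − s_k reduces to t_k)

s_(k+1) = 1 - 2/((k + 3)*(k + 5)*(k + 6))
s_(k+1) − s_k = 2*(3*k + 10)/(k**5 + 20*k**4 + 155*k**3 + 580*k**2 + 1044*k + 720)
(s_(k+1) − s_k) − t_k = 0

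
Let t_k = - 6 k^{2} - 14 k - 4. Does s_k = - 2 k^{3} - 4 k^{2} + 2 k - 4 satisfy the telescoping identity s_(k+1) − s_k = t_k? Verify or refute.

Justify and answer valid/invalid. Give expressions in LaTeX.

s_(k+1) = 2*k - 2*(k + 1)**3 - 4*(k + 1)**2 - 2
s_(k+1) − s_k = -6*k**2 - 14*k - 4
(s_(k+1) − s_k) − t_k = 0

Valid — Δs_k = t_k.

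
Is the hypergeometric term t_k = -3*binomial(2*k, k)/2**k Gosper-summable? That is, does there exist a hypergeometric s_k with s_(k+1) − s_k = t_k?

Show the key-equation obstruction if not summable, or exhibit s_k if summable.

t_(k+1)/t_k = (2*k + 1)/(k + 1).
So A=2*k + 1 and B=k + 1, with C=1.
f must satisfy (2*k + 1)·f(k+1) − (k)·f(k) = 1.
d = -1 from the (1,1,0) case.
d = -1 < 0 ⇒ no nonzero polynomial f; not summable.

No. Not Gosper-summable.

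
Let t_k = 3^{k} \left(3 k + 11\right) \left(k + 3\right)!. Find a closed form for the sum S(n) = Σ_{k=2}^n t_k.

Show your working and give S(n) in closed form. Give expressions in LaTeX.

S(n) = 3 \cdot 3^{n} \left(n + 4\right)! - 1080

Step 1: r(k) = 3*(k + 4)*(3*k + 14)/(3*k + 11).
Normal form (A,B,C) = (3*k + 12, 1, k + 11/3).
Need (3*k + 12)·f(k+1) − (1)·f(k) = k + 11/3.
Bound: deg f ≤ 0.
A polynomial solution: f(k) = 1/3.
R(k) = B(k−1)·f(k)/C(k) = 1/(3*k + 11); s_k = R·t_k = 3**k*factorial(k + 3).
Verify: 3**k*(3*k + 11)*factorial(k + 3) matches t_k.
Telescope: S(n) = s_(n+1) − s_(2) = 3**(n + 1)*factorial(n + 4) − (1080) = 3*3**n*factorial(n + 4) - 1080.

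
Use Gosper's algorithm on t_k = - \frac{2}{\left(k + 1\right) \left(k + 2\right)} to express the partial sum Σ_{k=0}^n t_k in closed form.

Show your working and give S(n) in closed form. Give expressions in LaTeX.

S(n) = \frac{2 \left(- n - 1\right)}{n + 2}

Compute t_(k+1)/t_k: get (k + 1)/(k + 3).
A = k + 1, B = k + 3, C = 1.
Set up (k + 1)·f(k+1) − (k + 2)·f(k) − (1) = 0.
d = 1 from the (1,1,0) case.
A polynomial solution: f(k) = k.
Get s_k = R·t_k = -2*k/(k + 1) with R(k) = B(k−1)f(k)/C(k) = k*(k + 2).
Δs = -2/(k**2 + 3*k + 2), as required.
s_(n+1) = 2*(-n - 1)/(n + 2) and s_(0) = 0, so S(n) = 2*(-n - 1)/(n + 2).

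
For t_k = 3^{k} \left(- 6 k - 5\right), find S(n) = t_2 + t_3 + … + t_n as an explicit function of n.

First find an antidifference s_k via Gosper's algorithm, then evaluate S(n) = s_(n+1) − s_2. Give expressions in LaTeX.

r(k) = 3*(6*k + 11)/(6*k + 5) after simplifying.
Factor: A=3; B=1; C=k + 5/6.
f must satisfy (3)·f(k+1) − (1)·f(k) = k + 5/6.
deg f ≤ 1 (via 0,0,1).
A polynomial solution: f(k) = (3*k - 2)/6.
Get s_k = R·t_k = 3**k*(2 - 3*k) with R(k) = B(k−1)f(k)/C(k) = (3*k - 2)/(6*k + 5).
Δs = 3**k*(-6*k - 5), as required.
Evaluate: s_(n+1) = 3**(n + 1)*(-3*n - 1); subtract s_(2) = -36 ⇒ S(n) = -9*3**n*n - 3*3**n + 36.

S(n) = - 9 \cdot 3^{n} n - 3 \cdot 3^{n} + 36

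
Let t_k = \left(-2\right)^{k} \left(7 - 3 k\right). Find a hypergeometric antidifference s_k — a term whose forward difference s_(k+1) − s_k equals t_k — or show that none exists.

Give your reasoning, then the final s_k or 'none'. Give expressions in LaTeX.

Ratio r(k) = 2*(4 - 3*k)/(3*k - 7).
So A=-2 and B=1, with C=k - 7/3.
Key eq: (-2)·f(k+1) = (1)·f(k) + (k - 7/3).
deg f ≤ 1 (via 0,0,1).
Solving with deg f ≤ 1: f(k) = -(k - 3)/3.
Get s_k = R·t_k = (-2)**k*(k - 3) with R(k) = B(k−1)f(k)/C(k) = -(k - 3)/(3*k - 7).
s_(k+1) − s_k = (-2)**k*(7 - 3*k) = t_k.

s_k = \left(-2\right)^{k} \left(k - 3\right)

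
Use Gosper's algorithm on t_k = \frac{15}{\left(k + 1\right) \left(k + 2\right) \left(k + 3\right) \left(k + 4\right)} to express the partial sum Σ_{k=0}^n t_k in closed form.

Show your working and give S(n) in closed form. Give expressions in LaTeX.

S(n) = \frac{5 \left(n^{3} + 9 n^{2} + 26 n + 18\right)}{6 \left(n^{3} + 9 n^{2} + 26 n + 24\right)}

Step 1: r(k) = (k + 1)/(k + 5).
Take A(k)=k + 1, B(k)=k + 5, C(k)=1.
Need (k + 1)·f(k+1) − (k + 4)·f(k) = 1.
From deg A=1, deg B=1, deg C=0: d=3.
A polynomial solution: f(k) = k*(k**2 + 6*k + 11)/18.
Then R = B(k−1)f/C = k*(k + 4)*(k**2 + 6*k + 11)/18, so s_k = R(k)·t_k = 5*k*(k**2 + 6*k + 11)/(6*(k + 1)*(k + 2)*(k + 3)).
s_(k+1) − s_k = 15/(k**4 + 10*k**3 + 35*k**2 + 50*k + 24) = t_k.
Σ_(k=0)^n t_k = s_(n+1) − s_(0) = (5*(n**3 + 9*n**2 + 26*n + 18)/(6*(n**3 + 9*n**2 + 26*n + 24))) − (0), i.e. 5*(n**3 + 9*n**2 + 26*n + 18)/(6*(n**3 + 9*n**2 + 26*n + 24)).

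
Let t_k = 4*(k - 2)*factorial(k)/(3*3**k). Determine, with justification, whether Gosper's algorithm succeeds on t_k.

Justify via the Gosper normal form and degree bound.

The ratio is (k**2 - 1)/(3*(k - 2)).
A = k/3 + 1/3, B = 1, C = k - 2.
f must satisfy (k/3 + 1/3)·f(k+1) − (1)·f(k) = k - 2.
deg f ≤ 0 (via 1,0,1).
Solve for f: f(k) = 3 (degree 0 ≤ 0).
Then R = B(k−1)f/C = 3/(k - 2), so s_k = R(k)·t_k = 4*factorial(k)/3**k.
Δs = 4*(k - 2)*factorial(k)/(3*3**k), as required.

Yes. s_k = 4*factorial(k)/3**k.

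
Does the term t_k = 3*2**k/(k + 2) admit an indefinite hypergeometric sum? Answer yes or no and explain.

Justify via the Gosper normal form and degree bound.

No; the degree bound rules out any f.

r(k) = 2*(k + 2)/(k + 3) after simplifying.
Factor: A=2*k + 4; B=k + 3; C=1.
Need (2*k + 4)·f(k+1) − (k + 2)·f(k) = 1.
d = -1 from the (1,1,0) case.
Bound -1 < 0, so the key equation has no polynomial solution.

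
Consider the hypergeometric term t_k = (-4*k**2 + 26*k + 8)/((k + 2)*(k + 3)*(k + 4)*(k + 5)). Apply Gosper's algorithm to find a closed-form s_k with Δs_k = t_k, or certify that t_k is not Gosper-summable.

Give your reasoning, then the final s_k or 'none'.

s_k = k*(k**2 + 57*k - 10)/(12*(k + 2)*(k + 3)*(k + 4))

Compute t_(k+1)/t_k: get (k + 2)*(13*k - 2*(k + 1)**2 + 17)/((k + 6)*(-2*k**2 + 13*k + 4)).
Factor: A=k + 2; B=k + 6; C=k**2 - 13*k/2 - 2.
Need (k + 2)·f(k+1) − (k + 5)·f(k) = k**2 - 13*k/2 - 2.
d = 3 from the (1,1,2) case.
Coefficient equations give f(k) = -k*(k**2 + 57*k - 10)/48.
Then R = B(k−1)f/C = -k*(k + 5)*(k**2 + 57*k - 10)/(24*(2*k**2 - 13*k - 4)), so s_k = R(k)·t_k = k*(k**2 + 57*k - 10)/(12*(k + 2)*(k + 3)*(k + 4)).
Δs = 2*(-2*k**2 + 13*k + 4)/(k**4 + 14*k**3 + 71*k**2 + 154*k + 120), as required.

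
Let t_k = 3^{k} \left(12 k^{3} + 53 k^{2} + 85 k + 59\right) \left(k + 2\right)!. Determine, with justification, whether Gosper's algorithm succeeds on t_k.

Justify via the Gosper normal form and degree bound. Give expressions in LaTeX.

Yes. s_k = 3^{k} \left(4 k^{2} - k + 4\right) \left(k + 2\right)!.

The ratio is 3*(12*k**4 + 125*k**3 + 494*k**2 + 890*k + 627)/(12*k**3 + 53*k**2 + 85*k + 59).
Normal form (A,B,C) = (3*k + 9, 1, k**3 + 53*k**2/12 + 85*k/12 + 59/12).
Solve (3*k + 9)·f(k+1) − (1)·f(k) = k**3 + 53*k**2/12 + 85*k/12 + 59/12.
Bound: deg f ≤ 2.
Solve for f: f(k) = (4*k**2 - k + 4)/12 (degree 2 ≤ 2).
Get s_k = R·t_k = 3**k*(4*k**2 - k + 4)*factorial(k + 2) with R(k) = B(k−1)f(k)/C(k) = (4*k**2 - k + 4)/(12*k**3 + 53*k**2 + 85*k + 59).
Verify: 3**k*(12*k**3 + 53*k**2 + 85*k + 59)*factorial(k + 2) matches t_k.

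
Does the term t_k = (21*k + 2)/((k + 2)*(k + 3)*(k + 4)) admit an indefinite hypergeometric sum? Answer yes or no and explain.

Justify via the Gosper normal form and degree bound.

Yes. s_k = k*(11*k - 8)/(3*(k + 2)*(k + 3)).

Ratio r(k) = (k + 2)*(21*k + 23)/((k + 5)*(21*k + 2)).
Take A(k)=k + 2, B(k)=k + 5, C(k)=k + 2/21.
Need (k + 2)·f(k+1) − (k + 4)·f(k) = k + 2/21.
deg f ≤ 2 (via 1,1,1).
Solving with deg f ≤ 2: f(k) = k*(11*k - 8)/63.
Get s_k = R·t_k = k*(11*k - 8)/(3*(k + 2)*(k + 3)) with R(k) = B(k−1)f(k)/C(k) = k*(k + 4)*(11*k - 8)/(3*(21*k + 2)).
Δs = (21*k + 2)/(k**3 + 9*k**2 + 26*k + 24), as required.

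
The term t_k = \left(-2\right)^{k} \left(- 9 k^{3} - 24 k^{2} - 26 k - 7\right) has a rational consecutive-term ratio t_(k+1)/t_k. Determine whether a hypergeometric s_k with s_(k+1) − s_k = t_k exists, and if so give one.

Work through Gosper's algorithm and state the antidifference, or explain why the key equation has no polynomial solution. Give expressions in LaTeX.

Step 1: r(k) = 2*(-9*k**3 - 51*k**2 - 101*k - 66)/(9*k**3 + 24*k**2 + 26*k + 7).
Take A(k)=-2, B(k)=1, C(k)=k**3 + 8*k**2/3 + 26*k/9 + 7/9.
Need (-2)·f(k+1) − (1)·f(k) = k**3 + 8*k**2/3 + 26*k/9 + 7/9.
deg f ≤ 3 (via 0,0,3).
Coefficient equations give f(k) = -(3*k**3 + 2*k**2 - 1)/9.
R(k) = B(k−1)·f(k)/C(k) = -(3*k**3 + 2*k**2 - 1)/(9*k**3 + 24*k**2 + 26*k + 7); s_k = R·t_k = (-2)**k*(3*k**3 + 2*k**2 - 1).
Check: Δs_k = (-2)**k*(-9*k**3 - 24*k**2 - 26*k - 7). ✓

s_k = \left(-2\right)^{k} \left(3 k^{3} + 2 k^{2} - 1\right)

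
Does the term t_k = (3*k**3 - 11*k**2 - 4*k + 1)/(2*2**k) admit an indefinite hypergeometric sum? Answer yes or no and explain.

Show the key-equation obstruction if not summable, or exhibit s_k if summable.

Yes. s_k = (-3*k**3 + 2*k**2 - k - 3)/2**k.

Compute t_(k+1)/t_k: get (3*k**3 - 2*k**2 - 17*k - 11)/(2*(3*k**3 - 11*k**2 - 4*k + 1)).
Normal form (A,B,C) = (1/2, 1, k**3 - 11*k**2/3 - 4*k/3 + 1/3).
Solve (1/2)·f(k+1) − (1)·f(k) = k**3 - 11*k**2/3 - 4*k/3 + 1/3.
deg f ≤ 3 (via 0,0,3).
Match coefficients ⇒ f(k) = -2*(3*k**3 - 2*k**2 + k + 3)/3.
So s_k = (B(k−1)f/C)·t_k = (-2*(3*k**3 - 2*k**2 + k + 3)/(3*k**3 - 11*k**2 - 4*k + 1))·t_k = (-3*k**3 + 2*k**2 - k - 3)/2**k.
Check: Δs_k = (3*k**3 - 11*k**2 - 4*k + 1)/(2*2**k). ✓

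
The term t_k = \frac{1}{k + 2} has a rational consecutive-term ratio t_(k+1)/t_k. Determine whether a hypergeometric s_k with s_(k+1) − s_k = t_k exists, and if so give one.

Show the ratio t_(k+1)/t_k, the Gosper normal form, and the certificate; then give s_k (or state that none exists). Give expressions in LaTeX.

not Gosper-summable; s_k does not exist

t_(k+1)/t_k = (k + 2)/(k + 3).
Factor: A=k + 2; B=k + 3; C=1.
Set up (k + 2)·f(k+1) − (k + 2)·f(k) − (1) = 0.
d = 0 from the (1,1,0) case.
Generic f = c0 gives residual -1; -1 = 0 cannot hold, so t_k is not Gosper-summable.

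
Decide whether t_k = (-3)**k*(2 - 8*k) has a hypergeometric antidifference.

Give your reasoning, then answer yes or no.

Yes. s_k = 2*(-3)**k*(k - 1).

The ratio is 3*(-4*k - 3)/(4*k - 1).
Gosper form: A/B · C(k+1)/C(k) with A=-3, B=1, C=k - 1/4.
f must satisfy (-3)·f(k+1) − (1)·f(k) = k - 1/4.
From deg A=0, deg B=0, deg C=1: d=1.
Coefficient equations give f(k) = -(k - 1)/4.
Get s_k = R·t_k = 2*(-3)**k*(k - 1) with R(k) = B(k−1)f(k)/C(k) = -(k - 1)/(4*k - 1).
Verify: (-3)**k*(2 - 8*k) matches t_k.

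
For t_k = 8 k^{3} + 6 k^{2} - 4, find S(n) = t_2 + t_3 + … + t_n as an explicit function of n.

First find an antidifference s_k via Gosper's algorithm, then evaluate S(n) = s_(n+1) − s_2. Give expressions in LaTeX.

Compute t_(k+1)/t_k: get (4*(k + 1)**3 + 3*(k + 1)**2 - 2)/(4*k**3 + 3*k**2 - 2).
Factor: A=1; B=1; C=k**3 + 3*k**2/4 - 1/2.
Key eq: (1)·f(k+1) = (1)·f(k) + (k**3 + 3*k**2/4 - 1/2).
Bound: deg f ≤ 4.
Match coefficients ⇒ f(k) = k*(2*k**3 - 2*k**2 - k - 3)/8.
Certificate R = B(k−1)f/C = k*(2*k**3 - 2*k**2 - k - 3)/(2*(4*k**3 + 3*k**2 - 2)) gives s_k = k*(2*k**3 - 2*k**2 - k - 3).
s_(k+1) − s_k = 8*k**3 + 6*k**2 - 4 = t_k.
Telescope: S(n) = s_(n+1) − s_(2) = 2*n**4 + 6*n**3 + 5*n**2 - 3*n - 4 − (6) = 2*n**4 + 6*n**3 + 5*n**2 - 3*n - 10.

S(n) = 2 n^{4} + 6 n^{3} + 5 n^{2} - 3 n - 10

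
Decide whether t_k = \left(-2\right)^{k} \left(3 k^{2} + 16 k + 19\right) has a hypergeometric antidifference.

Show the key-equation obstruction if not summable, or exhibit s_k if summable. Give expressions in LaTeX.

Yes. s_k = \left(-2\right)^{k} \left(- k^{2} - 4 k - 3\right).

Step 1: r(k) = 2*(-3*k**2 - 22*k - 38)/(3*k**2 + 16*k + 19).
Gosper form: A/B · C(k+1)/C(k) with A=-2, B=1, C=k**2 + 16*k/3 + 19/3.
Need (-2)·f(k+1) − (1)·f(k) = k**2 + 16*k/3 + 19/3.
deg f ≤ 2 (via 0,0,2).
Solve for f: f(k) = -(k + 1)*(k + 3)/3 (degree 2 ≤ 2).
Then R = B(k−1)f/C = -(k + 1)*(k + 3)/(3*k**2 + 16*k + 19), so s_k = R(k)·t_k = (-2)**k*(-k**2 - 4*k - 3).
Verify: (-2)**k*(3*k**2 + 16*k + 19) matches t_k.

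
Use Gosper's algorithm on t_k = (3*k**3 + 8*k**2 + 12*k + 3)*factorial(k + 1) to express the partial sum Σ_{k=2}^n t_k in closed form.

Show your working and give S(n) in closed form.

S(n) = 3*n**4*factorial(n) + 14*n**3*factorial(n) + 22*n**2*factorial(n) + 13*n*factorial(n) + 2*factorial(n) - 54

Step 1: r(k) = (3*k**4 + 23*k**3 + 71*k**2 + 100*k + 52)/(3*k**3 + 8*k**2 + 12*k + 3).
Take A(k)=k + 2, B(k)=1, C(k)=k**3 + 8*k**2/3 + 4*k + 1.
Key eq: (k + 2)·f(k+1) = (1)·f(k) + (k**3 + 8*k**2/3 + 4*k + 1).
Degrees (1,0,3) ⇒ d ≤ 2.
Solving with deg f ≤ 2: f(k) = (3*k**2 - k - 1)/3.
So s_k = (B(k−1)f/C)·t_k = ((3*k**2 - k - 1)/(3*k**3 + 8*k**2 + 12*k + 3))·t_k = (3*k**2 - k - 1)*factorial(k + 1).
Verify: (3*k**3 + 8*k**2 + 12*k + 3)*factorial(k + 1) matches t_k.
Σ_(k=2)^n t_k = s_(n+1) − s_(2) = ((3*n**2 + 5*n + 1)*factorial(n + 2)) − (54), i.e. 3*n**4*factorial(n) + 14*n**3*factorial(n) + 22*n**2*factorial(n) + 13*n*factorial(n) + 2*factorial(n) - 54.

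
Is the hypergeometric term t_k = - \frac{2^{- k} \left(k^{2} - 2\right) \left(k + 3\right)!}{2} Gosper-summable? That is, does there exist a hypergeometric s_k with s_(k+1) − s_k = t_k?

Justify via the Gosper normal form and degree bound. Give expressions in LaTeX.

t_(k+1)/t_k = (k + 4)*((k + 1)**2 - 2)/(2*(k**2 - 2)).
Gosper form: A/B · C(k+1)/C(k) with A=k/2 + 2, B=1, C=k**2 - 2.
f must satisfy (k/2 + 2)·f(k+1) − (1)·f(k) = k**2 - 2.
Degrees (1,0,2) ⇒ d ≤ 1.
Solve for f: f(k) = 2*(k - 3) (degree 1 ≤ 1).
So s_k = (B(k−1)f/C)·t_k = (2*(k - 3)/(k**2 - 2))·t_k = -(k - 3)*factorial(k + 3)/2**k.
Δs = -(k**2 - 2)*factorial(k + 3)/(2*2**k), as required.

Yes. s_k = - 2^{- k} \left(k - 3\right) \left(k + 3\right)!.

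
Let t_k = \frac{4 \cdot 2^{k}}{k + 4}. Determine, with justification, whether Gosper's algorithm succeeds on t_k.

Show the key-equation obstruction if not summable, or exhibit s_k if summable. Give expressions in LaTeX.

No; the degree bound rules out any f.

Ratio r(k) = 2*(k + 4)/(k + 5).
Factor: A=2*k + 8; B=k + 5; C=1.
f must satisfy (2*k + 8)·f(k+1) − (k + 4)·f(k) = 1.
Degrees (1,1,0) ⇒ d ≤ -1.
deg f ≤ -1 is impossible — no certificate.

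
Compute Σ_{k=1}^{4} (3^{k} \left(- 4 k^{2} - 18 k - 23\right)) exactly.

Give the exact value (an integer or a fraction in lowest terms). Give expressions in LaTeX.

Σ = -16740

The ratio is 3*(4*k**2 + 26*k + 45)/(4*k**2 + 18*k + 23).
Gosper form: A/B · C(k+1)/C(k) with A=3, B=1, C=k**2 + 9*k/2 + 23/4.
Solve (3)·f(k+1) − (1)·f(k) = k**2 + 9*k/2 + 23/4.
Degrees (0,0,2) ⇒ d ≤ 2.
Solving with deg f ≤ 2: f(k) = (2*k**2 + 3*k + 4)/4.
Certificate R = B(k−1)f/C = (2*k**2 + 3*k + 4)/(4*k**2 + 18*k + 23) gives s_k = 3**k*(-2*k**2 - 3*k - 4).
s_(k+1) − s_k = 3**k*(-4*k**2 - 18*k - 23) = t_k.
Sum = s_(5) − s_(1); s_(5) = -16767, s_(1) = -27 ⇒ -16740.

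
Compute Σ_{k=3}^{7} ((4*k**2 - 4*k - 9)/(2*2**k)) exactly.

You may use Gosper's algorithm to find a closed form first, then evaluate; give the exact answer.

Σ = 1217/256

The ratio is (4*k**2 + 4*k - 9)/(2*(4*k**2 - 4*k - 9)).
A = 1/2, B = 1, C = k**2 - k - 9/4.
Need (1/2)·f(k+1) − (1)·f(k) = k**2 - k - 9/4.
Bound: deg f ≤ 2.
Solve for f: f(k) = -(4*k**2 + 4*k - 1)/2 (degree 2 ≤ 2).
Certificate R = B(k−1)f/C = -2*(4*k**2 + 4*k - 1)/(4*k**2 - 4*k - 9) gives s_k = (-4*k**2 - 4*k + 1)/2**k.
Check: Δs_k = (4*k**2 - 4*k - 9)/(2*2**k). ✓
Telescoping: Σ = s_(8) − s_(3) = -287/256 − (-47/8) = 1217/256.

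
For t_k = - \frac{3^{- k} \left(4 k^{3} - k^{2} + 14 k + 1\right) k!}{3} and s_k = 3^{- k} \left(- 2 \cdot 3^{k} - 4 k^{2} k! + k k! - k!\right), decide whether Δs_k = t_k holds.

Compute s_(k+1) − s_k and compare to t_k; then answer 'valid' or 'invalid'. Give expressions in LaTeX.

valid; difference matches t_k

s_(k+1) = -(6*3**k + 4*k**3*factorial(k) + 11*k**2*factorial(k) + 11*k*factorial(k) + 4*factorial(k))/(3*3**k)
s_(k+1) − s_k = -(4*k**3 - k**2 + 14*k + 1)*factorial(k)/(3*3**k)
(s_(k+1) − s_k) − t_k = 0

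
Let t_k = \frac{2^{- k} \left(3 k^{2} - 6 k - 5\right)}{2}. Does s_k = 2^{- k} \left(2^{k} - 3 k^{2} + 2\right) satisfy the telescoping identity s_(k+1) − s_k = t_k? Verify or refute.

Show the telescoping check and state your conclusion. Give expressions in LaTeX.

Valid: the claim telescopes to t_k.

s_(k+1) = (2*2**k - 3*(k + 1)**2 + 2)/(2*2**k)
s_(k+1) − s_k = (3*k**2 - 6*k - 5)/(2*2**k)
(s_(k+1) − s_k) − t_k = 0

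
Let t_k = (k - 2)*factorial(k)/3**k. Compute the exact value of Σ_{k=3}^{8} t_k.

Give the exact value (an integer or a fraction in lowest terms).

Σ = 4426/81

Step 1: r(k) = (k**2 - 1)/(3*(k - 2)).
Gosper form: A/B · C(k+1)/C(k) with A=k/3 + 1/3, B=1, C=k - 2.
Solve (k/3 + 1/3)·f(k+1) − (1)·f(k) = k - 2.
d = 0 from the (1,0,1) case.
A polynomial solution: f(k) = 3.
Certificate R = B(k−1)f/C = 3/(k - 2) gives s_k = 3**(1 - k)*factorial(k).
Check: Δs_k = (k - 2)*factorial(k)/3**k. ✓
Telescoping: Σ = s_(9) − s_(3) = 4480/81 − (2/3) = 4426/81.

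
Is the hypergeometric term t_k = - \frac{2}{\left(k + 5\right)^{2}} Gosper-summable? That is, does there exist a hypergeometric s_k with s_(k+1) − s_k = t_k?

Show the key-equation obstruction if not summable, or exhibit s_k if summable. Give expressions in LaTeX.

No; the coefficient equations for f are inconsistent.

t_(k+1)/t_k = (k + 5)**2/(k + 6)**2.
So A=k**2 + 10*k + 25 and B=k**2 + 12*k + 36, with C=1.
f must satisfy (k**2 + 10*k + 25)·f(k+1) − (k**2 + 10*k + 25)·f(k) = 1.
Degrees (2,2,0) ⇒ d ≤ 0.
Put f(k) = c0: A·f(k+1) − B(k−1)·f(k) − C = -1; need -1 = 0 — inconsistent ⇒ no f, not summable.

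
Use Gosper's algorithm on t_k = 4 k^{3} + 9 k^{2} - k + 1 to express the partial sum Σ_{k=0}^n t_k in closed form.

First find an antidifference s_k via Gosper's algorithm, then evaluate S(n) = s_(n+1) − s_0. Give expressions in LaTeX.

r(k) = (-k + 4*(k + 1)**3 + 9*(k + 1)**2)/(4*k**3 + 9*k**2 - k + 1) after simplifying.
Take A(k)=1, B(k)=1, C(k)=k**3 + 9*k**2/4 - k/4 + 1/4.
Set up (1)·f(k+1) − (1)·f(k) − (k**3 + 9*k**2/4 - k/4 + 1/4) = 0.
Degrees (0,0,3) ⇒ d ≤ 4.
Solving with deg f ≤ 4: f(k) = k*(k**3 + k**2 - 4*k + 3)/4.
So s_k = (B(k−1)f/C)·t_k = (k*(k**3 + k**2 - 4*k + 3)/(4*k**3 + 9*k**2 - k + 1))·t_k = k*(k**3 + k**2 - 4*k + 3).
s_(k+1) − s_k = 4*k**3 + 9*k**2 - k + 1 = t_k.
Σ_(k=0)^n t_k = s_(n+1) − s_(0) = (n**4 + 5*n**3 + 5*n**2 + 2*n + 1) − (0), i.e. n**4 + 5*n**3 + 5*n**2 + 2*n + 1.

S(n) = n^{4} + 5 n^{3} + 5 n^{2} + 2 n + 1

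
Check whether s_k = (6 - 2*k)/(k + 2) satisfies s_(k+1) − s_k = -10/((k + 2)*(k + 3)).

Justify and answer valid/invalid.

valid (s_(k+1) − s_k reduces to t_k)

s_(k+1) = 2*(2 - k)/(k + 3)
s_(k+1) − s_k = -10/(k**2 + 5*k + 6)
(s_(k+1) − s_k) − t_k = 0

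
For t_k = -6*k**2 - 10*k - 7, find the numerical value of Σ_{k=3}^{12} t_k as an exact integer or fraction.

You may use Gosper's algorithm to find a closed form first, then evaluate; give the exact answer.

Σ = -4690

Compute t_(k+1)/t_k: get (6*k**2 + 22*k + 23)/(6*k**2 + 10*k + 7).
Gosper form: A/B · C(k+1)/C(k) with A=1, B=1, C=k**2 + 5*k/3 + 7/6.
Set up (1)·f(k+1) − (1)·f(k) − (k**2 + 5*k/3 + 7/6) = 0.
Bound: deg f ≤ 3.
Solving with deg f ≤ 3: f(k) = k*(2*k**2 + 2*k + 3)/6.
Then R = B(k−1)f/C = k*(2*k**2 + 2*k + 3)/(6*k**2 + 10*k + 7), so s_k = R(k)·t_k = k*(-2*k**2 - 2*k - 3).
Check: Δs_k = -6*k**2 - 10*k - 7. ✓
Evaluate s at k=13 and k=3: -4771 and -81; difference -4690.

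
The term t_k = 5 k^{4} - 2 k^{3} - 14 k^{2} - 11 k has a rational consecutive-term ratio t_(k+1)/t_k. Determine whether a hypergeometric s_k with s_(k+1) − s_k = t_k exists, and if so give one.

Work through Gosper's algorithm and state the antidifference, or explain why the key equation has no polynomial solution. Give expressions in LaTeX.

Compute t_(k+1)/t_k: get (5*k**4 + 18*k**3 + 10*k**2 - 25*k - 22)/(k*(5*k**3 - 2*k**2 - 14*k - 11)).
Gosper form: A/B · C(k+1)/C(k) with A=1, B=1, C=k**4 - 2*k**3/5 - 14*k**2/5 - 11*k/5.
Set up (1)·f(k+1) − (1)·f(k) − (k**4 - 2*k**3/5 - 14*k**2/5 - 11*k/5) = 0.
Degrees (0,0,4) ⇒ d ≤ 5.
Coefficient equations give f(k) = k*(k - 1)*(k**3 - 2*k**2 - 4*k - 3)/5.
Certificate R = B(k−1)f/C = (k - 1)*(k**3 - 2*k**2 - 4*k - 3)/(5*k**3 - 2*k**2 - 14*k - 11) gives s_k = k*(k**4 - 3*k**3 - 2*k**2 + k + 3).
s_(k+1) − s_k = k*(5*k**3 - 2*k**2 - 14*k - 11) = t_k.

s_k = k \left(k^{4} - 3 k^{3} - 2 k^{2} + k + 3\right)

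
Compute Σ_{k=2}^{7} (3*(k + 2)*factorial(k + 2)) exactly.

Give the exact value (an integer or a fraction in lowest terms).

r(k) = (k + 3)**2/(k + 2) after simplifying.
Factor: A=k + 3; B=1; C=k + 2.
Key eq: (k + 3)·f(k+1) = (1)·f(k) + (k + 2).
Degrees (1,0,1) ⇒ d ≤ 0.
Match coefficients ⇒ f(k) = 1.
Get s_k = R·t_k = 3*factorial(k + 2) with R(k) = B(k−1)f(k)/C(k) = 1/(k + 2).
Check: Δs_k = 3*(k + 2)*factorial(k + 2). ✓
Evaluate s at k=8 and k=2: 10886400 and 72; difference 10886328.

Σ = 10886328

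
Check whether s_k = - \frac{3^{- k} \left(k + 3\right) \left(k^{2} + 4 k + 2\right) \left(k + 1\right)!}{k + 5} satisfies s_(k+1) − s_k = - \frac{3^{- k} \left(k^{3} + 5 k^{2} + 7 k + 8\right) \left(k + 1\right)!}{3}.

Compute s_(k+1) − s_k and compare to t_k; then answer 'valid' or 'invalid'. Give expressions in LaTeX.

Invalid: residual \frac{2 \cdot 3^{- k} \left(k^{4} + 10 k^{3} + 29 k^{2} + 31 k + 34\right) \left(k + 1\right)!}{3 \left(k + 5\right) \left(k + 6\right)} ≠ 0.

s_(k+1) = -(k + 4)*(k**2 + 6*k + 7)*factorial(k + 2)/(3*3**k*(k + 6))
s_(k+1) − s_k = -(k**5 + 14*k**4 + 72*k**3 + 177*k**2 + 236*k + 172)*factorial(k + 1)/(3*3**k*(k + 5)*(k + 6))
(s_(k+1) − s_k) − t_k = 2*(k**4 + 10*k**3 + 29*k**2 + 31*k + 34)*factorial(k + 1)/(3*3**k*(k + 5)*(k + 6))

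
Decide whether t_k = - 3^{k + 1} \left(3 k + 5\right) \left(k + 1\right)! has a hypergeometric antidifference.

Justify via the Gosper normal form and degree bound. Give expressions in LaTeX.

Yes. s_k = - 3^{k + 1} \left(k + 1\right)!.

r(k) = 3*(k + 2)*(3*k + 8)/(3*k + 5) after simplifying.
Gosper form: A/B · C(k+1)/C(k) with A=3*k + 6, B=1, C=k + 5/3.
Solve (3*k + 6)·f(k+1) − (1)·f(k) = k + 5/3.
Bound: deg f ≤ 0.
Coefficient equations give f(k) = 1/3.
Then R = B(k−1)f/C = 1/(3*k + 5), so s_k = R(k)·t_k = -3**(k + 1)*factorial(k + 1).
Δs = -3**(k + 1)*(3*k + 5)*factorial(k + 1), as required.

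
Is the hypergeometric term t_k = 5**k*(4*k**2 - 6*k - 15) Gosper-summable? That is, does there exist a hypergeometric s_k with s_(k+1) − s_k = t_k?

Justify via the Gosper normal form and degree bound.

Yes. s_k = 5**k*k*(k - 4).

Step 1: r(k) = 5*(4*k**2 + 2*k - 17)/(4*k**2 - 6*k - 15).
Gosper form: A/B · C(k+1)/C(k) with A=5, B=1, C=k**2 - 3*k/2 - 15/4.
Set up (5)·f(k+1) − (1)·f(k) − (k**2 - 3*k/2 - 15/4) = 0.
d = 2 from the (0,0,2) case.
Match coefficients ⇒ f(k) = k*(k - 4)/4.
So s_k = (B(k−1)f/C)·t_k = (k*(k - 4)/(4*k**2 - 6*k - 15))·t_k = 5**k*k*(k - 4).
Verify: 5**k*(4*k**2 - 6*k - 15) matches t_k.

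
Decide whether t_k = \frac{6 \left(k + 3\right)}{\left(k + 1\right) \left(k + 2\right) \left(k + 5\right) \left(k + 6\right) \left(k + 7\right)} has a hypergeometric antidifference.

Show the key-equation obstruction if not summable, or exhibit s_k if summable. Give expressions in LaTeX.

Yes. s_k = \frac{k \left(k^{2} + 12 k + 41\right)}{15 \left(k^{3} + 12 k^{2} + 41 k + 30\right)}.

The ratio is (k + 1)*(k + 4)*(k + 5)/((k + 3)**2*(k + 8)).
A = k + 1, B = k + 8, C = k**3 + 10*k**2 + 33*k + 36.
Solve (k + 1)·f(k+1) − (k + 7)·f(k) = k**3 + 10*k**2 + 33*k + 36.
deg f ≤ 6 (via 1,1,3).
Coefficient equations give f(k) = k*(k + 2)*(k + 3)*(k + 4)*(k**2 + 12*k + 41)/90.
Get s_k = R·t_k = k*(k**2 + 12*k + 41)/(15*(k**3 + 12*k**2 + 41*k + 30)) with R(k) = B(k−1)f(k)/C(k) = k*(k + 2)*(k + 7)*(k**2 + 12*k + 41)/(90*(k + 3)).
s_(k+1) − s_k = 6*(k + 3)/(k**5 + 21*k**4 + 163*k**3 + 567*k**2 + 844*k + 420) = t_k.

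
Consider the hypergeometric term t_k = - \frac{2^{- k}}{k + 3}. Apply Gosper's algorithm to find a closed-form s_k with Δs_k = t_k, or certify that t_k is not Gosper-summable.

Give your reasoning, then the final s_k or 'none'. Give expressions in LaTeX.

no hypergeometric antidifference exists

t_(k+1)/t_k = (k + 3)/(2*(k + 4)).
So A=k/2 + 3/2 and B=k + 4, with C=1.
f must satisfy (k/2 + 3/2)·f(k+1) − (k + 3)·f(k) = 1.
Degrees (1,1,0) ⇒ d ≤ -1.
deg f ≤ -1 is impossible — no certificate.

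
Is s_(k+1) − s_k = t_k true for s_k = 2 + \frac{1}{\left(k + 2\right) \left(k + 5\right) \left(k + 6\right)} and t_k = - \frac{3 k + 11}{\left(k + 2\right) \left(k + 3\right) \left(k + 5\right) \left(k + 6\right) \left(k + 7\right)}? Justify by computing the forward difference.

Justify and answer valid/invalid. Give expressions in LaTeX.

s_(k+1) = 2 + 1/((k + 3)*(k + 6)*(k + 7))
s_(k+1) − s_k = ((k + 2)*(k + 5) - (k + 3)*(k + 7))/((k + 2)*(k + 3)*(k + 5)*(k + 6)*(k + 7))
(s_(k+1) − s_k) − t_k = 0

valid (s_(k+1) − s_k reduces to t_k)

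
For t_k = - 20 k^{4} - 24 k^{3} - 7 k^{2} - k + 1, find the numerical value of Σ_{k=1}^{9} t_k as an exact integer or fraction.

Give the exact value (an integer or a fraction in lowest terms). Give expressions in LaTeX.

r(k) = (20*k**4 + 104*k**3 + 199*k**2 + 167*k + 51)/(20*k**4 + 24*k**3 + 7*k**2 + k - 1) after simplifying.
Normal form (A,B,C) = (1, 1, k**4 + 6*k**3/5 + 7*k**2/20 + k/20 - 1/20).
Need (1)·f(k+1) − (1)·f(k) = k**4 + 6*k**3/5 + 7*k**2/20 + k/20 - 1/20.
Bound: deg f ≤ 5.
Coefficient equations give f(k) = k*(4*k**4 - 4*k**3 - 3*k**2 + 3*k - 1)/20.
R(k) = B(k−1)·f(k)/C(k) = k*(4*k**4 - 4*k**3 - 3*k**2 + 3*k - 1)/(20*k**4 + 24*k**3 + 7*k**2 + k - 1); s_k = R·t_k = k*(-4*k**4 + 4*k**3 + 3*k**2 - 3*k + 1).
Verify: -20*k**4 - 24*k**3 - 7*k**2 - k + 1 matches t_k.
Sum = s_(10) − s_(1); s_(10) = -357290, s_(1) = 1 ⇒ -357291.

Σ = -357291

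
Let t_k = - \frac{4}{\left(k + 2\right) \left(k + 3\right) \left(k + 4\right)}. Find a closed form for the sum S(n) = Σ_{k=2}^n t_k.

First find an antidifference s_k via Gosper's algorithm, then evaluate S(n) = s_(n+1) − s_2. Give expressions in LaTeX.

Step 1: r(k) = (k + 2)/(k + 5).
Gosper form: A/B · C(k+1)/C(k) with A=k + 2, B=k + 5, C=1.
Set up (k + 2)·f(k+1) − (k + 4)·f(k) − (1) = 0.
From deg A=1, deg B=1, deg C=0: d=2.
A polynomial solution: f(k) = k*(k + 5)/12.
Get s_k = R·t_k = k*(-k - 5)/(3*(k + 2)*(k + 3)) with R(k) = B(k−1)f(k)/C(k) = k*(k + 4)*(k + 5)/12.
Verify: -4/(k**3 + 9*k**2 + 26*k + 24) matches t_k.
Telescope: S(n) = s_(n+1) − s_(2) = (-n**2 - 7*n - 6)/(3*(n**2 + 7*n + 12)) − (-7/30) = (-n**2 - 7*n + 8)/(10*(n**2 + 7*n + 12)).

S(n) = \frac{- n^{2} - 7 n + 8}{10 \left(n^{2} + 7 n + 12\right)}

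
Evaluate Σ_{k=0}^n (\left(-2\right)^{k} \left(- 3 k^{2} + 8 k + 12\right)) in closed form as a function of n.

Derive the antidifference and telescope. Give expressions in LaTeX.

S(n) = - 2 \left(-2\right)^{n} n^{2} + 4 \left(-2\right)^{n} n + 10 \left(-2\right)^{n} + 2

Ratio r(k) = 2*(-3*k**2 + 2*k + 17)/(3*k**2 - 8*k - 12).
Take A(k)=-2, B(k)=1, C(k)=k**2 - 8*k/3 - 4.
Key eq: (-2)·f(k+1) = (1)·f(k) + (k**2 - 8*k/3 - 4).
deg f ≤ 2 (via 0,0,2).
A polynomial solution: f(k) = -(k**2 - 4*k - 2)/3.
R(k) = B(k−1)·f(k)/C(k) = -(k**2 - 4*k - 2)/(3*k**2 - 8*k - 12); s_k = R·t_k = (-2)**k*(k**2 - 4*k - 2).
Check: Δs_k = (-2)**k*(-3*k**2 + 8*k + 12). ✓
Telescope: S(n) = s_(n+1) − s_(0) = (-2)**(n + 1)*(n**2 - 2*n - 5) − (-2) = -2*(-2)**n*n**2 + 4*(-2)**n*n + 10*(-2)**n + 2.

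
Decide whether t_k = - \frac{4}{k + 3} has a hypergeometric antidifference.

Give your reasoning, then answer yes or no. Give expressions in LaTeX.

No. Not Gosper-summable.

Step 1: r(k) = (k + 3)/(k + 4).
Factor: A=k + 3; B=k + 4; C=1.
Key eq: (k + 3)·f(k+1) = (k + 3)·f(k) + (1).
d = 0 from the (1,1,0) case.
Generic f = c0 gives residual -1; -1 = 0 cannot hold, so t_k is not Gosper-summable.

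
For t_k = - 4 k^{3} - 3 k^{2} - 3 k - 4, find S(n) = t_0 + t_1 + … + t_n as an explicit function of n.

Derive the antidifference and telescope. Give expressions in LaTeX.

r(k) = (4*k**3 + 15*k**2 + 21*k + 14)/(4*k**3 + 3*k**2 + 3*k + 4) after simplifying.
Take A(k)=1, B(k)=1, C(k)=k**3 + 3*k**2/4 + 3*k/4 + 1.
Key eq: (1)·f(k+1) = (1)·f(k) + (k**3 + 3*k**2/4 + 3*k/4 + 1).
deg f ≤ 4 (via 0,0,3).
Match coefficients ⇒ f(k) = k*(k + 1)*(k**2 - 2*k + 3)/4.
Then R = B(k−1)f/C = k*(k**2 - 2*k + 3)/(4*k**2 - k + 4), so s_k = R(k)·t_k = k*(-k**3 + k**2 - k - 3).
Verify: -4*k**3 - 3*k**2 - 3*k - 4 matches t_k.
Telescope: S(n) = s_(n+1) − s_(0) = -n**4 - 3*n**3 - 4*n**2 - 6*n - 4 − (0) = -n**4 - 3*n**3 - 4*n**2 - 6*n - 4.

S(n) = - n^{4} - 3 n^{3} - 4 n^{2} - 6 n - 4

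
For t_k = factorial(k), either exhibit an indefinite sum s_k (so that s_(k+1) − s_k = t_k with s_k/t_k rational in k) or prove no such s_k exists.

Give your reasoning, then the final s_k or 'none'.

not Gosper-summable; s_k does not exist

Step 1: r(k) = k + 1.
Gosper form: A/B · C(k+1)/C(k) with A=k + 1, B=1, C=1.
Key eq: (k + 1)·f(k+1) = (1)·f(k) + (1).
Bound: deg f ≤ -1.
d = -1 < 0 ⇒ no nonzero polynomial f; not summable.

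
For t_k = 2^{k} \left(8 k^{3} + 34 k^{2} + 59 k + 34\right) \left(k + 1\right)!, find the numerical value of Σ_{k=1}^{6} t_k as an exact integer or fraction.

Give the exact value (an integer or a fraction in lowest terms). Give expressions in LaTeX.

Σ = 1130250204

Ratio r(k) = 2*(8*k**4 + 74*k**3 + 267*k**2 + 437*k + 270)/(8*k**3 + 34*k**2 + 59*k + 34).
A = 2*k + 4, B = 1, C = k**3 + 17*k**2/4 + 59*k/8 + 17/4.
Need (2*k + 4)·f(k+1) − (1)·f(k) = k**3 + 17*k**2/4 + 59*k/8 + 17/4.
Bound: deg f ≤ 2.
Solve for f: f(k) = (4*k**2 + 3*k + 2)/8 (degree 2 ≤ 2).
Then R = B(k−1)f/C = (4*k**2 + 3*k + 2)/(8*k**3 + 34*k**2 + 59*k + 34), so s_k = R(k)·t_k = 2**k*(4*k**2 + 3*k + 2)*factorial(k + 1).
Δs = 2**k*(8*k**3 + 34*k**2 + 59*k + 34)*factorial(k + 1), as required.
Sum = s_(7) − s_(1); s_(7) = 1130250240, s_(1) = 36 ⇒ 1130250204.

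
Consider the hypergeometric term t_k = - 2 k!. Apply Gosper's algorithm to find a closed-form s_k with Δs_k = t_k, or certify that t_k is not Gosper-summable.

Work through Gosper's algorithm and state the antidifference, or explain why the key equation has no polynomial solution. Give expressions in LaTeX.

none (Gosper's algorithm certifies no s_k)

r(k) = k + 1 after simplifying.
Normal form (A,B,C) = (k + 1, 1, 1).
Key eq: (k + 1)·f(k+1) = (1)·f(k) + (1).
Bound: deg f ≤ -1.
Bound -1 < 0, so the key equation has no polynomial solution.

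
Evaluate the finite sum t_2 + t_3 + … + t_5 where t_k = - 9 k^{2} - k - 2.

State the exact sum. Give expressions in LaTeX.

Σ = -508

Compute t_(k+1)/t_k: get (k + 9*(k + 1)**2 + 3)/(9*k**2 + k + 2).
So A=1 and B=1, with C=k**2 + k/9 + 2/9.
Set up (1)·f(k+1) − (1)·f(k) − (k**2 + k/9 + 2/9) = 0.
From deg A=0, deg B=0, deg C=2: d=3.
Coefficient equations give f(k) = k*(3*k**2 - 4*k + 3)/9.
Then R = B(k−1)f/C = k*(3*k**2 - 4*k + 3)/(9*k**2 + k + 2), so s_k = R(k)·t_k = k*(-3*k**2 + 4*k - 3).
s_(k+1) − s_k = -9*k**2 - k - 2 = t_k.
Evaluate s at k=6 and k=2: -522 and -14; difference -508.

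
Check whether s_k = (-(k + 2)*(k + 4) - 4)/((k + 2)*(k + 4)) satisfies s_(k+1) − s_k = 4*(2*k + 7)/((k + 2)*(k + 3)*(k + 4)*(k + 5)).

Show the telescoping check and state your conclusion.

Valid — Δs_k = t_k.

s_(k+1) = (-(k + 3)*(k + 5) - 4)/((k + 3)*(k + 5))
s_(k+1) − s_k = 4*(2*k + 7)/(k**4 + 14*k**3 + 71*k**2 + 154*k + 120)
(s_(k+1) − s_k) − t_k = 0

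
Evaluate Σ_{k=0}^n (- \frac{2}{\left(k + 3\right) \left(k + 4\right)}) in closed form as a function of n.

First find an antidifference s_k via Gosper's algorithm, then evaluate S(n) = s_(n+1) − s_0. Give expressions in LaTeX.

S(n) = \frac{2 \left(- n - 1\right)}{3 \left(n + 4\right)}

t_(k+1)/t_k = (k + 3)/(k + 5).
Gosper form: A/B · C(k+1)/C(k) with A=k + 3, B=k + 5, C=1.
Need (k + 3)·f(k+1) − (k + 4)·f(k) = 1.
From deg A=1, deg B=1, deg C=0: d=1.
Solve for f: f(k) = k/3 (degree 1 ≤ 1).
R(k) = B(k−1)·f(k)/C(k) = k*(k + 4)/3; s_k = R·t_k = -2*k/(3*k + 9).
Verify: -2/(k**2 + 7*k + 12) matches t_k.
Σ_(k=0)^n t_k = s_(n+1) − s_(0) = (2*(-n - 1)/(3*(n + 4))) − (0), i.e. 2*(-n - 1)/(3*(n + 4)).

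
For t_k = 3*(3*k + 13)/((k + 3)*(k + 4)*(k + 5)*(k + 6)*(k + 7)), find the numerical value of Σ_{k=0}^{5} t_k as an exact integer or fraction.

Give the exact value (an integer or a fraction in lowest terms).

Step 1: r(k) = (k + 3)*(3*k + 16)/((k + 8)*(3*k + 13)).
So A=k + 3 and B=k + 8, with C=k + 13/3.
Set up (k + 3)·f(k+1) − (k + 7)·f(k) − (k + 13/3) = 0.
From deg A=1, deg B=1, deg C=1: d=4.
Coefficient equations give f(k) = k*(k + 4)*(k**2 + 14*k + 63)/270.
Certificate R = B(k−1)f/C = k*(k + 4)*(k + 7)*(k**2 + 14*k + 63)/(90*(3*k + 13)) gives s_k = k*(k**2 + 14*k + 63)/(30*(k**3 + 14*k**2 + 63*k + 90)).
s_(k+1) − s_k = 3*(3*k + 13)/(k**5 + 25*k**4 + 245*k**3 + 1175*k**2 + 2754*k + 2520) = t_k.
Evaluate s at k=6 and k=0: 61/1980 and 0; difference 61/1980.

Σ = 61/1980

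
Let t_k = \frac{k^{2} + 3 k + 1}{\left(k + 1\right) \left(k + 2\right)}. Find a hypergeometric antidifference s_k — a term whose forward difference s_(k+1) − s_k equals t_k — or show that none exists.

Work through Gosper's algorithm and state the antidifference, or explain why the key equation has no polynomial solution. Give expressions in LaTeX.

r(k) = (k + 1)*(3*k + (k + 1)**2 + 4)/((k + 3)*(k**2 + 3*k + 1)) after simplifying.
Normal form (A,B,C) = (k + 1, k + 3, k**2 + 3*k + 1).
f must satisfy (k + 1)·f(k+1) − (k + 2)·f(k) = k**2 + 3*k + 1.
Degrees (1,1,2) ⇒ d ≤ 2.
A polynomial solution: f(k) = k**2.
Get s_k = R·t_k = k**2/(k + 1) with R(k) = B(k−1)f(k)/C(k) = k**2*(k + 2)/(k**2 + 3*k + 1).
Δs = (k**2 + 3*k + 1)/(k**2 + 3*k + 2), as required.

s_k = \frac{k^{2}}{k + 1}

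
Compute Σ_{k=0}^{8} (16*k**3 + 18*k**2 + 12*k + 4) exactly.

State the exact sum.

Σ = 24876

Compute t_(k+1)/t_k: get (8*k**3 + 33*k**2 + 48*k + 25)/(8*k**3 + 9*k**2 + 6*k + 2).
Take A(k)=1, B(k)=1, C(k)=k**3 + 9*k**2/8 + 3*k/4 + 1/4.
Key eq: (1)·f(k+1) = (1)·f(k) + (k**3 + 9*k**2/8 + 3*k/4 + 1/4).
From deg A=0, deg B=0, deg C=3: d=4.
A polynomial solution: f(k) = k*(4*k**3 - 2*k**2 + k + 1)/16.
Certificate R = B(k−1)f/C = k*(4*k**3 - 2*k**2 + k + 1)/(2*(8*k**3 + 9*k**2 + 6*k + 2)) gives s_k = k*(4*k**3 - 2*k**2 + k + 1).
s_(k+1) − s_k = 16*k**3 + 18*k**2 + 12*k + 4 = t_k.
Telescoping: Σ = s_(9) − s_(0) = 24876 − (0) = 24876.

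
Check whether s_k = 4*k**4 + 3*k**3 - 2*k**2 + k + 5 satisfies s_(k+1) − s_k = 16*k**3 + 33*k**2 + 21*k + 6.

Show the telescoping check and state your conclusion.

s_(k+1) = 4*k**4 + 19*k**3 + 31*k**2 + 22*k + 11
s_(k+1) − s_k = 16*k**3 + 33*k**2 + 21*k + 6
(s_(k+1) − s_k) − t_k = 0

Valid — Δs_k = t_k.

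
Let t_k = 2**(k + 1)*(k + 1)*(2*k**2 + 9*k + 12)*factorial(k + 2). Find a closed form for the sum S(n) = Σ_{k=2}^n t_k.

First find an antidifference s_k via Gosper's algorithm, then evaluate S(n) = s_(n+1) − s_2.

Ratio r(k) = 2*(k + 2)*(k + 3)*(9*k + 2*(k + 1)**2 + 21)/((k + 1)*(2*k**2 + 9*k + 12)).
Gosper form: A/B · C(k+1)/C(k) with A=2*k + 6, B=1, C=k**3 + 11*k**2/2 + 21*k/2 + 6.
Need (2*k + 6)·f(k+1) − (1)·f(k) = k**3 + 11*k**2/2 + 21*k/2 + 6.
Degrees (1,0,3) ⇒ d ≤ 2.
Solve for f: f(k) = k*(k + 1)/2 (degree 2 ≤ 2).
R(k) = B(k−1)·f(k)/C(k) = k/(2*k**2 + 9*k + 12); s_k = R·t_k = 2**(k + 1)*k*(k + 1)*factorial(k + 2).
Check: Δs_k = 2**(k + 1)*(k + 1)*(2*k**2 + 9*k + 12)*factorial(k + 2). ✓
Evaluate: s_(n+1) = 2**(n + 2)*(n + 1)*(n + 2)*factorial(n + 3); subtract s_(2) = 1152 ⇒ S(n) = 4*2**n*n**2*factorial(n + 3) + 12*2**n*n*factorial(n + 3) + 8*2**n*factorial(n + 3) - 1152.

S(n) = 4*2**n*n**2*factorial(n + 3) + 12*2**n*n*factorial(n + 3) + 8*2**n*factorial(n + 3) - 1152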